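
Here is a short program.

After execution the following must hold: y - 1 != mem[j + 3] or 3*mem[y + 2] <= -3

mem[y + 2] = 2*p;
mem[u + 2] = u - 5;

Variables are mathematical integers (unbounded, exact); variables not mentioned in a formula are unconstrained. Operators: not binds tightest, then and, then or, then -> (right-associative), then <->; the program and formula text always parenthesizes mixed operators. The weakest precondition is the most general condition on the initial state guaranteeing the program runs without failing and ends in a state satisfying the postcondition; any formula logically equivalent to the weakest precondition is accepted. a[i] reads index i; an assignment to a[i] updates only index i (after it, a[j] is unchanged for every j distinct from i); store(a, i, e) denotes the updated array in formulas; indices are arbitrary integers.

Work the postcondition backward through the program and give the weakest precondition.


Working backward. After the program, the postcondition y - 1 != mem[j + 3] or 3*mem[y + 2] <= -3 must hold; in canonical form it is y != mem[j + 3] + 1 or 3*mem[y + 2] <= -3.
Before mem[u + 2] := u - 5: y != store(mem, u + 2, u - 5)[j + 3] + 1 or 3*store(mem, u + 2, u - 5)[y + 2] <= -3
Before mem[y + 2] := 2*p: y != store(store(mem, y + 2, 2*p), u + 2, u - 5)[j + 3] + 1 or 3*store(store(mem, y + 2, 2*p), u + 2, u - 5)[y + 2] <= -3
Answer: WP = y != store(store(mem, y + 2, 2*p), u + 2, u - 5)[j + 3] + 1 or 3*store(store(mem, y + 2, 2*p), u + 2, u - 5)[y + 2] <= -3


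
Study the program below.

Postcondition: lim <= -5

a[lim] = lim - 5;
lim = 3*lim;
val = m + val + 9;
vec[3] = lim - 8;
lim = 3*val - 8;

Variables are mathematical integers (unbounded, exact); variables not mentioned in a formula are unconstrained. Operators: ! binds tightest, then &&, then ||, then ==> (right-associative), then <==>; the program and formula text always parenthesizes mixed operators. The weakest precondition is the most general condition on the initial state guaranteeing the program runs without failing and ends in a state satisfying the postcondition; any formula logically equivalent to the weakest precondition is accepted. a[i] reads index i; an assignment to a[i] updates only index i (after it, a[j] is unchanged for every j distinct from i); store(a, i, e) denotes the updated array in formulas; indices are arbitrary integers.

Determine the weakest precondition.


Working backward. After the program, lim <= -5 must hold.
Before lim := 3*val - 8: 3*val <= 3
Before vec[3] := lim - 8: 3*val <= 3
Before val := m + val + 9: 3*m + 3*val <= -24
Before lim := 3*lim: 3*m + 3*val <= -24
Before a[lim] := lim - 5: 3*m + 3*val <= -24
Answer: WP = 3*m + 3*val <= -24


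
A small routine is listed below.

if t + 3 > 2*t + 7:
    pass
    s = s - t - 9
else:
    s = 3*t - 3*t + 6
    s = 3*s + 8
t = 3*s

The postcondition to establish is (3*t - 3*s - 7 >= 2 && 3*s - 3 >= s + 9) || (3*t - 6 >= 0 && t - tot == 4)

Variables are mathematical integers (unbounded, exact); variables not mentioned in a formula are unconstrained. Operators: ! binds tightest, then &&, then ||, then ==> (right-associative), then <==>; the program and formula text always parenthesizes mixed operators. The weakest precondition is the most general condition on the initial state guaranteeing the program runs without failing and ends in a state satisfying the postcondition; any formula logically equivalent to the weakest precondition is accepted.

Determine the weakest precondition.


Working backward. After the program, the postcondition (3*t - 3*s - 7 >= 2 && 3*s - 3 >= s + 9) || (3*t - 6 >= 0 && t - tot == 4) must hold; in canonical form it is (3*t >= 3*s + 9 && 2*s >= 12) || (3*t >= 6 && t == tot + 4).
Before t := 3*s: (6*s >= 9 && 2*s >= 12) || (9*s >= 6 && 3*s == tot + 4)
Then branch requires (6*s >= 6*t + 63 && 2*s >= 2*t + 30) || (9*s >= 9*t + 87 && 3*s == 3*t + tot + 31); else branch requires true.
Before the if: t < -4 ==> ((6*s >= 6*t + 63 && 2*s >= 2*t + 30) || (9*s >= 9*t + 87 && 3*s == 3*t + tot + 31))
Answer: WP = t < -4 ==> ((6*s >= 6*t + 63 && 2*s >= 2*t + 30) || (9*s >= 9*t + 87 && 3*s == 3*t + tot + 31))


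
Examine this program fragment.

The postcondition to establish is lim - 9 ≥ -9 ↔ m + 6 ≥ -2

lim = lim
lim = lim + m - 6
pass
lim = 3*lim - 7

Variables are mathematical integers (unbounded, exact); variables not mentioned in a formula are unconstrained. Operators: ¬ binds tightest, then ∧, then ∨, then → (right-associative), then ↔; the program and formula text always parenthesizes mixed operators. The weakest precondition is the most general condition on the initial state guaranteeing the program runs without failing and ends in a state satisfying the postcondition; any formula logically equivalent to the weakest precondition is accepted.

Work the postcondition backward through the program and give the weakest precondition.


Working backward. After the program, the postcondition lim - 9 ≥ -9 ↔ m + 6 ≥ -2 must hold; in canonical form it is lim ≥ 0 ↔ m ≥ -8.
Before lim := 3*lim - 7: 3*lim ≥ 7 ↔ m ≥ -8
Before skip: 3*lim ≥ 7 ↔ m ≥ -8
Before lim := lim + m - 6: 3*lim + 3*m ≥ 25 ↔ m ≥ -8
Before lim := lim: 3*lim + 3*m ≥ 25 ↔ m ≥ -8
Answer: WP = 3*lim + 3*m ≥ 25 ↔ m ≥ -8


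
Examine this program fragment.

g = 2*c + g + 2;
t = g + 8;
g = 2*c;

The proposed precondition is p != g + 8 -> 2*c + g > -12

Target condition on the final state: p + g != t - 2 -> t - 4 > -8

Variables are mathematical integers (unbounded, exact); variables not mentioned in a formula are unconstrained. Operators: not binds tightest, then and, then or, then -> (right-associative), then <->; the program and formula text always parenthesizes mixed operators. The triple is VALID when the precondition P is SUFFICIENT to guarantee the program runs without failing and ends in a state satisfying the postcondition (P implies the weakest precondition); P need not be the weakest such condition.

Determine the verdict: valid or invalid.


Working backward. After the program, the postcondition p + g != t - 2 -> t - 4 > -8 must hold; in canonical form it is g + p != t - 2 -> t > -4.
Before g := 2*c: 2*c + p != t - 2 -> t > -4
Before t := g + 8: 2*c + p != g + 6 -> g > -12
Before g := 2*c + g + 2: p != g + 8 -> 2*c + g > -14
The weakest precondition is p != g + 8 -> 2*c + g > -14.
Check whether p != g + 8 -> 2*c + g > -12 implies it.
Every state satisfying the precondition satisfies the weakest precondition: the implication holds.
Answer: valid


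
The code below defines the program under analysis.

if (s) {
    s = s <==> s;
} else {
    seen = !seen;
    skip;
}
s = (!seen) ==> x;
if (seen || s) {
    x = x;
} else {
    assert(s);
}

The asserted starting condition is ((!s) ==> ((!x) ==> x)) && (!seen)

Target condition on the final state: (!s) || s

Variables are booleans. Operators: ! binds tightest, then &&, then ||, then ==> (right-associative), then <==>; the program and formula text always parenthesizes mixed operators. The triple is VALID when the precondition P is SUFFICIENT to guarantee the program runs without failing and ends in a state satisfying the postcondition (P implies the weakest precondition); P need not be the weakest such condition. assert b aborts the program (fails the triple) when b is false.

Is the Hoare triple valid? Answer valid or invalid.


Working backward. After the program, the postcondition (!s) || s must hold; in canonical form it is true.
Then branch requires true; else branch requires s.
Before the if: (!(seen || s)) ==> s
Before s := (!seen) ==> x: (!(seen || ((!seen) ==> x))) ==> ((!seen) ==> x)
Then branch requires (!(seen || ((!seen) ==> x))) ==> ((!seen) ==> x); else branch requires (!((!seen) || (seen ==> x))) ==> (seen ==> x).
Before the if: (s ==> ((!(seen || ((!seen) ==> x))) ==> ((!seen) ==> x))) && ((!s) ==> ((!((!seen) || (seen ==> x))) ==> (seen ==> x)))
The weakest precondition is (s ==> ((!(seen || ((!seen) ==> x))) ==> ((!seen) ==> x))) && ((!s) ==> ((!((!seen) || (seen ==> x))) ==> (seen ==> x))).
Check whether ((!s) ==> ((!x) ==> x)) && (!seen) implies it.
Countermodel: at the initial state s = true, seen = false, x = false, the precondition holds but the weakest precondition fails.
Answer: invalid


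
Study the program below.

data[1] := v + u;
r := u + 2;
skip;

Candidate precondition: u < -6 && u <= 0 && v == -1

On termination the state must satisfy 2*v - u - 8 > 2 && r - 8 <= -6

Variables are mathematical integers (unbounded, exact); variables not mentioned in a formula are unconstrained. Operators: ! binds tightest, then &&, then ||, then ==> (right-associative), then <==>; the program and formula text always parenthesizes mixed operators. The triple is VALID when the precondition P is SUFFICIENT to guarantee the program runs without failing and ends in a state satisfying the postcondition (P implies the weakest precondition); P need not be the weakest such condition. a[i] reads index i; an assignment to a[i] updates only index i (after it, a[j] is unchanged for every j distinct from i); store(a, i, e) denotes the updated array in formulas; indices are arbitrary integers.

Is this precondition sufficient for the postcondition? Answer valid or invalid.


Working backward. After the program, the postcondition 2*v - u - 8 > 2 && r - 8 <= -6 must hold; in canonical form it is 2*v > u + 10 && r <= 2.
Before skip: 2*v > u + 10 && r <= 2
Before r := u + 2: 2*v > u + 10 && u <= 0
Before data[1] := v + u: 2*v > u + 10 && u <= 0
The weakest precondition is 2*v > u + 10 && u <= 0.
Check whether u < -6 && u <= 0 && v == -1 implies it.
Countermodel: at the initial state u = -12, v = -1, the precondition holds but the weakest precondition fails.
Answer: invalid


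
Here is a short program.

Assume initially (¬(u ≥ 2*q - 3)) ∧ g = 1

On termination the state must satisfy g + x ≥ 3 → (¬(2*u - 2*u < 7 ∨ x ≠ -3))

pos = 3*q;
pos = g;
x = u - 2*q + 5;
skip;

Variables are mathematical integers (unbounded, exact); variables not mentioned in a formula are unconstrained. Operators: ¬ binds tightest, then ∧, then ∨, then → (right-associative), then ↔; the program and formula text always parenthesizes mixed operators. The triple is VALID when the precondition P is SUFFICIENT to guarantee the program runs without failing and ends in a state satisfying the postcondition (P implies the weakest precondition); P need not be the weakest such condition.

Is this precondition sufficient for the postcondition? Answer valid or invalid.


Working backward. After the program, the postcondition g + x ≥ 3 → (¬(2*u - 2*u < 7 ∨ x ≠ -3)) must hold; in canonical form it is ¬(g + x ≥ 3).
Before skip: ¬(g + x ≥ 3)
Before x := u - 2*q + 5: ¬(g + u ≥ 2*q - 2)
Before pos := g: ¬(g + u ≥ 2*q - 2)
Before pos := 3*q: ¬(g + u ≥ 2*q - 2)
The weakest precondition is ¬(g + u ≥ 2*q - 2).
Check whether (¬(u ≥ 2*q - 3)) ∧ g = 1 implies it.
Every state satisfying the precondition satisfies the weakest precondition: the implication holds.
Answer: valid


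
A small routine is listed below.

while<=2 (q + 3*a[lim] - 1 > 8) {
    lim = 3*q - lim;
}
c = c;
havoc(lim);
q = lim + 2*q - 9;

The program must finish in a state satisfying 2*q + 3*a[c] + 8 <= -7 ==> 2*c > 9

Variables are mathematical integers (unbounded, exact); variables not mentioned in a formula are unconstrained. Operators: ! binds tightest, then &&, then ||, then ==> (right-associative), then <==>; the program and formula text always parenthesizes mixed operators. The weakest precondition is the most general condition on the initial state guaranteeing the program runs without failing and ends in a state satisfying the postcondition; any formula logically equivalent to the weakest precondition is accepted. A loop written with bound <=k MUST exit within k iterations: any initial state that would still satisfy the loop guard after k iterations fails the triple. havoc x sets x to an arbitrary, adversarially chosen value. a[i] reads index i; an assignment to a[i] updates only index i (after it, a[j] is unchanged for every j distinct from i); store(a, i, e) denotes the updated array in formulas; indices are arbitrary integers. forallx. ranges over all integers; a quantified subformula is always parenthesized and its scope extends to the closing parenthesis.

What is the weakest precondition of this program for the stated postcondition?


Working backward. After the program, the postcondition 2*q + 3*a[c] + 8 <= -7 ==> 2*c > 9 must hold; in canonical form it is 3*a[c] + 2*q <= -15 ==> 2*c > 9.
Before q := lim + 2*q - 9: 3*a[c] + 2*lim + 4*q <= 3 ==> 2*c > 9
Before havoc lim: forall lim_1. (3*a[c] + 2*lim_1 + 4*q <= 3 ==> 2*c > 9)
Before c := c: forall lim_1. (3*a[c] + 2*lim_1 + 4*q <= 3 ==> 2*c > 9)
Before the loop (bound <=2), unroll the exhaustion recursion (WP_0 = exit-now case; WP_j = one more guarded iteration, up to j = 2):
  WP_0: (!(3*a[lim] + q > 9)) && (forall lim_1. (3*a[c] + 2*lim_1 + 4*q <= 3 ==> 2*c > 9))
  WP_1: (3*a[lim] + q > 9 ==> ((!(3*a[-lim + 3*q] + q > 9)) && (forall lim_1. (3*a[c] + 2*lim_1 + 4*q <= 3 ==> 2*c > 9)))) && ((!(3*a[lim] + q > 9)) ==> (forall lim_1. (3*a[c] + 2*lim_1 + 4*q <= 3 ==> 2*c > 9)))
  WP_2: (3*a[lim] + q > 9 ==> ((3*a[-lim + 3*q] + q > 9 ==> ((!(3*a[lim] + q > 9)) && (forall lim_1. (3*a[c] + 2*lim_1 + 4*q <= 3 ==> 2*c > 9)))) && ((!(3*a[-lim + 3*q] + q > 9)) ==> (forall lim_1. (3*a[c] + 2*lim_1 + 4*q <= 3 ==> 2*c > 9))))) && ((!(3*a[lim] + q > 9)) ==> (forall lim_1. (3*a[c] + 2*lim_1 + 4*q <= 3 ==> 2*c > 9)))
So before the loop: (3*a[lim] + q > 9 ==> ((3*a[-lim + 3*q] + q > 9 ==> ((!(3*a[lim] + q > 9)) && (forall lim_1. (3*a[c] + 2*lim_1 + 4*q <= 3 ==> 2*c > 9)))) && ((!(3*a[-lim + 3*q] + q > 9)) ==> (forall lim_1. (3*a[c] + 2*lim_1 + 4*q <= 3 ==> 2*c > 9))))) && ((!(3*a[lim] + q > 9)) ==> (forall lim_1. (3*a[c] + 2*lim_1 + 4*q <= 3 ==> 2*c > 9)))
Answer: WP = (3*a[lim] + q > 9 ==> ((3*a[-lim + 3*q] + q > 9 ==> ((!(3*a[lim] + q > 9)) && (forall lim_1. (3*a[c] + 2*lim_1 + 4*q <= 3 ==> 2*c > 9)))) && ((!(3*a[-lim + 3*q] + q > 9)) ==> (forall lim_1. (3*a[c] + 2*lim_1 + 4*q <= 3 ==> 2*c > 9))))) && ((!(3*a[lim] + q > 9)) ==> (forall lim_1. (3*a[c] + 2*lim_1 + 4*q <= 3 ==> 2*c > 9)))


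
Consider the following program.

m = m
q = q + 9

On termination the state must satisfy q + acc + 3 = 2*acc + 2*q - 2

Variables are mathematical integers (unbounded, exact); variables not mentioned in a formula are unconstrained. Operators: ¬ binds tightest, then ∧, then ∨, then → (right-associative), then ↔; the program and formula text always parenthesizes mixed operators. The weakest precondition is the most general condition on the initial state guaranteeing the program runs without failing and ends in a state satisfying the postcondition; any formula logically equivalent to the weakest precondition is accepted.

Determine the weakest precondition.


Working backward. After the program, the postcondition q + acc + 3 = 2*acc + 2*q - 2 must hold; in canonical form it is acc + q = 5.
Before q := q + 9: acc + q = -4
Before m := m: acc + q = -4
Answer: WP = acc + q = -4


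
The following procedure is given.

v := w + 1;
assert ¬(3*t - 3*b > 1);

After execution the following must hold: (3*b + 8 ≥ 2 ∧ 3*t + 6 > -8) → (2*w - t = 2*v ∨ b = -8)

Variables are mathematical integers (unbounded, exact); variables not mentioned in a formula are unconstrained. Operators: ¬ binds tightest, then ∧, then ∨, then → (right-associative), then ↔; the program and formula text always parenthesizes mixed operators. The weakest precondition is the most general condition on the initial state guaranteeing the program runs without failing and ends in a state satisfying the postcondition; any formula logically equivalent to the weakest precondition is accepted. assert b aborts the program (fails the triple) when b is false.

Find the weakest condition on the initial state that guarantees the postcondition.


Working backward. After the program, the postcondition (3*b + 8 ≥ 2 ∧ 3*t + 6 > -8) → (2*w - t = 2*v ∨ b = -8) must hold; in canonical form it is (3*b ≥ -6 ∧ 3*t > -14) → (2*w = t + 2*v ∨ b = -8).
Before assert ¬(3*t - 3*b > 1): (¬(3*t > 3*b + 1)) ∧ ((3*b ≥ -6 ∧ 3*t > -14) → (2*w = t + 2*v ∨ b = -8))
Before v := w + 1: (¬(3*t > 3*b + 1)) ∧ ((3*b ≥ -6 ∧ 3*t > -14) → (t = -2 ∨ b = -8))
Answer: WP = (¬(3*t > 3*b + 1)) ∧ ((3*b ≥ -6 ∧ 3*t > -14) → (t = -2 ∨ b = -8))


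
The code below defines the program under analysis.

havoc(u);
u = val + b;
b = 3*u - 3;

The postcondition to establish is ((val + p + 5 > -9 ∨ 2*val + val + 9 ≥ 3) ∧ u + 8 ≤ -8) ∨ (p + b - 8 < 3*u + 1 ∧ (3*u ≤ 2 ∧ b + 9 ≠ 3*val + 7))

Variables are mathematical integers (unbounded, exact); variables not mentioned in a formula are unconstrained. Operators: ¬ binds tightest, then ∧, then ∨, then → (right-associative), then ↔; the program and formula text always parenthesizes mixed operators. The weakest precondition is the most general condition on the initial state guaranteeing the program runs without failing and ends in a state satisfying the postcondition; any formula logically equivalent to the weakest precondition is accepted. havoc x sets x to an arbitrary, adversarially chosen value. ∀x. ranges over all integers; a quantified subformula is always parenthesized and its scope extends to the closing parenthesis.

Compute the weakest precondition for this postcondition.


Working backward. After the program, the postcondition ((val + p + 5 > -9 ∨ 2*val + val + 9 ≥ 3) ∧ u + 8 ≤ -8) ∨ (p + b - 8 < 3*u + 1 ∧ (3*u ≤ 2 ∧ b + 9 ≠ 3*val + 7)) must hold; in canonical form it is ((p + val > -14 ∨ 3*val ≥ -6) ∧ u ≤ -16) ∨ (b + p < 3*u + 9 ∧ 3*u ≤ 2 ∧ b ≠ 3*val - 2).
Before b := 3*u - 3: ((p + val > -14 ∨ 3*val ≥ -6) ∧ u ≤ -16) ∨ (p < 12 ∧ 3*u ≤ 2 ∧ 3*u ≠ 3*val + 1)
Before u := val + b: ((p + val > -14 ∨ 3*val ≥ -6) ∧ b + val ≤ -16) ∨ (p < 12 ∧ 3*b + 3*val ≤ 2 ∧ 3*b ≠ 1)
Before havoc u: ((p + val > -14 ∨ 3*val ≥ -6) ∧ b + val ≤ -16) ∨ (p < 12 ∧ 3*b + 3*val ≤ 2 ∧ 3*b ≠ 1)
Answer: WP = ((p + val > -14 ∨ 3*val ≥ -6) ∧ b + val ≤ -16) ∨ (p < 12 ∧ 3*b + 3*val ≤ 2 ∧ 3*b ≠ 1)


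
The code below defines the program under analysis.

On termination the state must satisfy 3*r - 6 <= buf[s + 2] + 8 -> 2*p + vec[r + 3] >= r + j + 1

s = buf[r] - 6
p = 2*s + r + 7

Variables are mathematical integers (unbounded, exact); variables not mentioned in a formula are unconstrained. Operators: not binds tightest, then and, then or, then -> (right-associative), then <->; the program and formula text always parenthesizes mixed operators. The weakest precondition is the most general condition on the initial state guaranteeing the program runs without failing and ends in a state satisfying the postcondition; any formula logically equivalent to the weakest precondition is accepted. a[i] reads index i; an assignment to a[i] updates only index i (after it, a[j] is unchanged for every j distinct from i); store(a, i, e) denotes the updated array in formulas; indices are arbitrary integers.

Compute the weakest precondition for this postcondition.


Working backward. After the program, the postcondition 3*r - 6 <= buf[s + 2] + 8 -> 2*p + vec[r + 3] >= r + j + 1 must hold; in canonical form it is 3*r <= buf[s + 2] + 14 -> vec[r + 3] + 2*p >= j + r + 1.
Before p := 2*s + r + 7: 3*r <= buf[s + 2] + 14 -> vec[r + 3] + r + 4*s >= j - 13
Before s := buf[r] - 6: 3*r <= buf[buf[r] - 4] + 14 -> 4*buf[r] + vec[r + 3] + r >= j + 11
Answer: WP = 3*r <= buf[buf[r] - 4] + 14 -> 4*buf[r] + vec[r + 3] + r >= j + 11


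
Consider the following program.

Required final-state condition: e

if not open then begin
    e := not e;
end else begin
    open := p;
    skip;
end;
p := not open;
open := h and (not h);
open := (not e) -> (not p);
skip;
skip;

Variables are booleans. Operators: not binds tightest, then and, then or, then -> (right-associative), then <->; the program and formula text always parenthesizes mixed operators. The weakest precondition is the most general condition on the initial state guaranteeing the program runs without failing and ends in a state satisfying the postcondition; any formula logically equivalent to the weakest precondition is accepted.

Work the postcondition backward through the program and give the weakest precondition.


Working backward. After the program, e must hold.
Before skip: e
Before skip: e
Before open := (not e) -> (not p): e
Before open := h and (not h): e
Before p := not open: e
Then branch requires not e; else branch requires e.
Before the if: ((not open) -> (not e)) and (open -> e)
Answer: WP = ((not open) -> (not e)) and (open -> e)


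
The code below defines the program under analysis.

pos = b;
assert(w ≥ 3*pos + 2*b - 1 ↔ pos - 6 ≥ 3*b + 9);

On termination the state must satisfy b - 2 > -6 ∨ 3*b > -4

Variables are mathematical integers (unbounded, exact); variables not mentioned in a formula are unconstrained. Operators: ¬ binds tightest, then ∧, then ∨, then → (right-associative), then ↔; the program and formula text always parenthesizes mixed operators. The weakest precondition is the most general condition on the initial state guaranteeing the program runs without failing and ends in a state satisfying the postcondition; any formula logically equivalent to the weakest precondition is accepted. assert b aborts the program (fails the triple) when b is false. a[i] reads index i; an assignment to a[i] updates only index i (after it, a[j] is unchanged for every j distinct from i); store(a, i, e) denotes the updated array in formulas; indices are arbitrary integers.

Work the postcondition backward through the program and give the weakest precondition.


Working backward. After the program, the postcondition b - 2 > -6 ∨ 3*b > -4 must hold; in canonical form it is b > -4 ∨ 3*b > -4.
Before assert w ≥ 3*pos + 2*b - 1 ↔ pos - 6 ≥ 3*b + 9: (w ≥ 2*b + 3*pos - 1 ↔ pos ≥ 3*b + 15) ∧ (b > -4 ∨ 3*b > -4)
Before pos := b: (w ≥ 5*b - 1 ↔ 2*b ≤ -15) ∧ (b > -4 ∨ 3*b > -4)
Answer: WP = (w ≥ 5*b - 1 ↔ 2*b ≤ -15) ∧ (b > -4 ∨ 3*b > -4)


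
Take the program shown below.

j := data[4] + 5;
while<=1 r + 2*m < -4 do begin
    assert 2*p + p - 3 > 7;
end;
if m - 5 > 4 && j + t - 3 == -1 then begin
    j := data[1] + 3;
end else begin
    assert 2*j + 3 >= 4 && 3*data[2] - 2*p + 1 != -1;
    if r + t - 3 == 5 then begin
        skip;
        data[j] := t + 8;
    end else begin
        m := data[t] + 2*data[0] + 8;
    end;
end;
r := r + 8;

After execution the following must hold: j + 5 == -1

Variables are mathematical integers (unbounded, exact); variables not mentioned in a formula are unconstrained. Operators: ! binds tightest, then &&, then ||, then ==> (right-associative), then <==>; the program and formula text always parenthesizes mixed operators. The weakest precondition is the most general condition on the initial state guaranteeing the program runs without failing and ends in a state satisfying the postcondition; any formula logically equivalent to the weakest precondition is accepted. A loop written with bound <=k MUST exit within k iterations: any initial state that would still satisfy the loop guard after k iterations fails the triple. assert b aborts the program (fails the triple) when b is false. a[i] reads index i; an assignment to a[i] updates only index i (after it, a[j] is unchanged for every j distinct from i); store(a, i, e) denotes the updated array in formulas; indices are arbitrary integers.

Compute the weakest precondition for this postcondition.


Working backward. After the program, the postcondition j + 5 == -1 must hold; in canonical form it is j == -6.
Before r := r + 8: j == -6
Then branch requires data[1] == -9; else branch requires 2*j >= 1 && 3*data[2] != 2*p - 2 && (r + t == 8 ==> j == -6) && ((!(r + t == 8)) ==> j == -6).
Before the if: ((m > 9 && j + t == 2) ==> data[1] == -9) && ((!(m > 9 && j + t == 2)) ==> (2*j >= 1 && 3*data[2] != 2*p - 2 && (r + t == 8 ==> j == -6) && ((!(r + t == 8)) ==> j == -6)))
Before the loop (bound <=1), unroll the exhaustion recursion (WP_0 = exit-now case; WP_j = one more guarded iteration, up to j = 1):
  WP_0: (!(2*m + r < -4)) && ((m > 9 && j + t == 2) ==> data[1] == -9) && ((!(m > 9 && j + t == 2)) ==> (2*j >= 1 && 3*data[2] != 2*p - 2 && (r + t == 8 ==> j == -6) && ((!(r + t == 8)) ==> j == -6)))
  WP_1: (2*m + r < -4 ==> (3*p > 10 && (!(2*m + r < -4)) && ((m > 9 && j + t == 2) ==> data[1] == -9) && ((!(m > 9 && j + t == 2)) ==> (2*j >= 1 && 3*data[2] != 2*p - 2 && (r + t == 8 ==> j == -6) && ((!(r + t == 8)) ==> j == -6))))) && ((!(2*m + r < -4)) ==> (((m > 9 && j + t == 2) ==> data[1] == -9) && ((!(m > 9 && j + t == 2)) ==> (2*j >= 1 && 3*data[2] != 2*p - 2 && (r + t == 8 ==> j == -6) && ((!(r + t == 8)) ==> j == -6)))))
So before the loop: (2*m + r < -4 ==> (3*p > 10 && (!(2*m + r < -4)) && ((m > 9 && j + t == 2) ==> data[1] == -9) && ((!(m > 9 && j + t == 2)) ==> (2*j >= 1 && 3*data[2] != 2*p - 2 && (r + t == 8 ==> j == -6) && ((!(r + t == 8)) ==> j == -6))))) && ((!(2*m + r < -4)) ==> (((m > 9 && j + t == 2) ==> data[1] == -9) && ((!(m > 9 && j + t == 2)) ==> (2*j >= 1 && 3*data[2] != 2*p - 2 && (r + t == 8 ==> j == -6) && ((!(r + t == 8)) ==> j == -6)))))
Before j := data[4] + 5: (2*m + r < -4 ==> (3*p > 10 && (!(2*m + r < -4)) && ((m > 9 && data[4] + t == -3) ==> data[1] == -9) && ((!(m > 9 && data[4] + t == -3)) ==> (2*data[4] >= -9 && 3*data[2] != 2*p - 2 && (r + t == 8 ==> data[4] == -11) && ((!(r + t == 8)) ==> data[4] == -11))))) && ((!(2*m + r < -4)) ==> (((m > 9 && data[4] + t == -3) ==> data[1] == -9) && ((!(m > 9 && data[4] + t == -3)) ==> (2*data[4] >= -9 && 3*data[2] != 2*p - 2 && (r + t == 8 ==> data[4] == -11) && ((!(r + t == 8)) ==> data[4] == -11)))))
Answer: WP = (2*m + r < -4 ==> (3*p > 10 && (!(2*m + r < -4)) && ((m > 9 && data[4] + t == -3) ==> data[1] == -9) && ((!(m > 9 && data[4] + t == -3)) ==> (2*data[4] >= -9 && 3*data[2] != 2*p - 2 && (r + t == 8 ==> data[4] == -11) && ((!(r + t == 8)) ==> data[4] == -11))))) && ((!(2*m + r < -4)) ==> (((m > 9 && data[4] + t == -3) ==> data[1] == -9) && ((!(m > 9 && data[4] + t == -3)) ==> (2*data[4] >= -9 && 3*data[2] != 2*p - 2 && (r + t == 8 ==> data[4] == -11) && ((!(r + t == 8)) ==> data[4] == -11)))))


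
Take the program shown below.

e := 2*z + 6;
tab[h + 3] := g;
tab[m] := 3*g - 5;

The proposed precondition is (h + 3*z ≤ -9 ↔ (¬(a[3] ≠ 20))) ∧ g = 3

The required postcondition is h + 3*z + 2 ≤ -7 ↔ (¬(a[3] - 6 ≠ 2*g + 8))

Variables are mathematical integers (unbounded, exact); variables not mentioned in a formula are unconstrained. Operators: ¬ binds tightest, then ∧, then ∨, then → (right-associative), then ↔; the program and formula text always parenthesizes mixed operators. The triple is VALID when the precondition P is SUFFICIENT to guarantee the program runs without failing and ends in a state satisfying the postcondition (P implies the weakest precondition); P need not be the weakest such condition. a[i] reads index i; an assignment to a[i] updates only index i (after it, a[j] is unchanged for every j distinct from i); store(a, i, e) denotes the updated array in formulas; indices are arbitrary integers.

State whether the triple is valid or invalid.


Working backward. After the program, the postcondition h + 3*z + 2 ≤ -7 ↔ (¬(a[3] - 6 ≠ 2*g + 8)) must hold; in canonical form it is h + 3*z ≤ -9 ↔ (¬(a[3] ≠ 2*g + 14)).
Before tab[m] := 3*g - 5: h + 3*z ≤ -9 ↔ (¬(a[3] ≠ 2*g + 14))
Before tab[h + 3] := g: h + 3*z ≤ -9 ↔ (¬(a[3] ≠ 2*g + 14))
Before e := 2*z + 6: h + 3*z ≤ -9 ↔ (¬(a[3] ≠ 2*g + 14))
The weakest precondition is h + 3*z ≤ -9 ↔ (¬(a[3] ≠ 2*g + 14)).
Check whether (h + 3*z ≤ -9 ↔ (¬(a[3] ≠ 20))) ∧ g = 3 implies it.
Every state satisfying the precondition satisfies the weakest precondition: the implication holds.
Answer: valid


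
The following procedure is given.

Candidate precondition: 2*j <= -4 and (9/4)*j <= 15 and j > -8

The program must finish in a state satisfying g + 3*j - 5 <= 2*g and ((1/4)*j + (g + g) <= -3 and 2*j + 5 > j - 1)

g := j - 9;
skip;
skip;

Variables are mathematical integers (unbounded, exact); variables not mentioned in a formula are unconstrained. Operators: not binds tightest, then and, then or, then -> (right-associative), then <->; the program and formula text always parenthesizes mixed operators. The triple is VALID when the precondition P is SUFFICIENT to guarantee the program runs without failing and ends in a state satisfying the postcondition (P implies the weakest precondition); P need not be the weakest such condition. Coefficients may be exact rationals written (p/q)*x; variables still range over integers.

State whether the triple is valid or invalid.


Working backward. After the program, the postcondition g + 3*j - 5 <= 2*g and ((1/4)*j + (g + g) <= -3 and 2*j + 5 > j - 1) must hold; in canonical form it is 3*j <= g + 5 and 2*g + (1/4)*j <= -3 and j > -6.
Before skip: 3*j <= g + 5 and 2*g + (1/4)*j <= -3 and j > -6
Before skip: 3*j <= g + 5 and 2*g + (1/4)*j <= -3 and j > -6
Before g := j - 9: 2*j <= -4 and (9/4)*j <= 15 and j > -6
The weakest precondition is 2*j <= -4 and (9/4)*j <= 15 and j > -6.
Check whether 2*j <= -4 and (9/4)*j <= 15 and j > -8 implies it.
Countermodel: at the initial state j = -7, the precondition holds but the weakest precondition fails.
Answer: invalid


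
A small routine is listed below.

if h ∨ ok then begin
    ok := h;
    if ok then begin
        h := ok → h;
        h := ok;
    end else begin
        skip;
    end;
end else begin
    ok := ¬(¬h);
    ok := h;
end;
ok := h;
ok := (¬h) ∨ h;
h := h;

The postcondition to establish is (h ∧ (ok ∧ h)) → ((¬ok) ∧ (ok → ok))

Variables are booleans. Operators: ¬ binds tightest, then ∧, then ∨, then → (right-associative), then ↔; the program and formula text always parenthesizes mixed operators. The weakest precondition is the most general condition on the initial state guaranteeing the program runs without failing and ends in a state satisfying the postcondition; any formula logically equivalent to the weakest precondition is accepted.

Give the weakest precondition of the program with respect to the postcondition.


Working backward. After the program, the postcondition (h ∧ (ok ∧ h)) → ((¬ok) ∧ (ok → ok)) must hold; in canonical form it is (h ∧ ok) → (¬ok).
Before h := h: (h ∧ ok) → (¬ok)
Before ok := (¬h) ∨ h: ¬h
Before ok := h: ¬h
Then branch requires h → (¬h); else branch requires ¬h.
Before the if: ((h ∨ ok) → (h → (¬h))) ∧ ((¬(h ∨ ok)) → (¬h))
Answer: WP = ((h ∨ ok) → (h → (¬h))) ∧ ((¬(h ∨ ok)) → (¬h))


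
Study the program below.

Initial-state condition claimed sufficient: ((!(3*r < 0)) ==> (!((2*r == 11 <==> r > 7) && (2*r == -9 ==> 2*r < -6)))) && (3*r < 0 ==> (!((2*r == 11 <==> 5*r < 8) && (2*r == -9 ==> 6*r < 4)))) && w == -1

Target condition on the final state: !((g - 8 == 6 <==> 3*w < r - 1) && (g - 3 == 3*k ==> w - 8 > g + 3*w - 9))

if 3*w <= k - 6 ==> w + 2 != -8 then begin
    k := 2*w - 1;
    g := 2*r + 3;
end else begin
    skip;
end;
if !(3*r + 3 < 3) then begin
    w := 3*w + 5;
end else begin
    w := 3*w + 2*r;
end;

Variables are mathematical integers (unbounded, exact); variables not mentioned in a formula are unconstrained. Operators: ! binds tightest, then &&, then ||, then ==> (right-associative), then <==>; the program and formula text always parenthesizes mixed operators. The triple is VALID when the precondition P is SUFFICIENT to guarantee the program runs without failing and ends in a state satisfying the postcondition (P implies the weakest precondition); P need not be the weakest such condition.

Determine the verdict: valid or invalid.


Working backward. After the program, the postcondition !((g - 8 == 6 <==> 3*w < r - 1) && (g - 3 == 3*k ==> w - 8 > g + 3*w - 9)) must hold; in canonical form it is !((g == 14 <==> 3*w < r - 1) && (g == 3*k + 3 ==> g + 2*w < 1)).
Then branch requires !((g == 14 <==> 9*w < r - 16) && (g == 3*k + 3 ==> g + 6*w < -9)); else branch requires !((g == 14 <==> 5*r + 9*w < -1) && (g == 3*k + 3 ==> g + 4*r + 6*w < 1)).
Before the if: ((!(3*r < 0)) ==> (!((g == 14 <==> 9*w < r - 16) && (g == 3*k + 3 ==> g + 6*w < -9)))) && (3*r < 0 ==> (!((g == 14 <==> 5*r + 9*w < -1) && (g == 3*k + 3 ==> g + 4*r + 6*w < 1))))
Then branch requires ((!(3*r < 0)) ==> (!((2*r == 11 <==> 9*w < r - 16) && (2*r == 6*w - 3 ==> 2*r + 6*w < -12)))) && (3*r < 0 ==> (!((2*r == 11 <==> 5*r + 9*w < -1) && (2*r == 6*w - 3 ==> 6*r + 6*w < -2)))); else branch requires ((!(3*r < 0)) ==> (!((g == 14 <==> 9*w < r - 16) && (g == 3*k + 3 ==> g + 6*w < -9)))) && (3*r < 0 ==> (!((g == 14 <==> 5*r + 9*w < -1) && (g == 3*k + 3 ==> g + 4*r + 6*w < 1)))).
Before the if: ((3*w <= k - 6 ==> w != -10) ==> (((!(3*r < 0)) ==> (!((2*r == 11 <==> 9*w < r - 16) && (2*r == 6*w - 3 ==> 2*r + 6*w < -12)))) && (3*r < 0 ==> (!((2*r == 11 <==> 5*r + 9*w < -1) && (2*r == 6*w - 3 ==> 6*r + 6*w < -2)))))) && ((!(3*w <= k - 6 ==> w != -10)) ==> (((!(3*r < 0)) ==> (!((g == 14 <==> 9*w < r - 16) && (g == 3*k + 3 ==> g + 6*w < -9)))) && (3*r < 0 ==> (!((g == 14 <==> 5*r + 9*w < -1) && (g == 3*k + 3 ==> g + 4*r + 6*w < 1))))))
The weakest precondition is ((3*w <= k - 6 ==> w != -10) ==> (((!(3*r < 0)) ==> (!((2*r == 11 <==> 9*w < r - 16) && (2*r == 6*w - 3 ==> 2*r + 6*w < -12)))) && (3*r < 0 ==> (!((2*r == 11 <==> 5*r + 9*w < -1) && (2*r == 6*w - 3 ==> 6*r + 6*w < -2)))))) && ((!(3*w <= k - 6 ==> w != -10)) ==> (((!(3*r < 0)) ==> (!((g == 14 <==> 9*w < r - 16) && (g == 3*k + 3 ==> g + 6*w < -9)))) && (3*r < 0 ==> (!((g == 14 <==> 5*r + 9*w < -1) && (g == 3*k + 3 ==> g + 4*r + 6*w < 1)))))).
Check whether ((!(3*r < 0)) ==> (!((2*r == 11 <==> r > 7) && (2*r == -9 ==> 2*r < -6)))) && (3*r < 0 ==> (!((2*r == 11 <==> 5*r < 8) && (2*r == -9 ==> 6*r < 4)))) && w == -1 implies it.
Every state satisfying the precondition satisfies the weakest precondition: the implication holds.
Answer: valid


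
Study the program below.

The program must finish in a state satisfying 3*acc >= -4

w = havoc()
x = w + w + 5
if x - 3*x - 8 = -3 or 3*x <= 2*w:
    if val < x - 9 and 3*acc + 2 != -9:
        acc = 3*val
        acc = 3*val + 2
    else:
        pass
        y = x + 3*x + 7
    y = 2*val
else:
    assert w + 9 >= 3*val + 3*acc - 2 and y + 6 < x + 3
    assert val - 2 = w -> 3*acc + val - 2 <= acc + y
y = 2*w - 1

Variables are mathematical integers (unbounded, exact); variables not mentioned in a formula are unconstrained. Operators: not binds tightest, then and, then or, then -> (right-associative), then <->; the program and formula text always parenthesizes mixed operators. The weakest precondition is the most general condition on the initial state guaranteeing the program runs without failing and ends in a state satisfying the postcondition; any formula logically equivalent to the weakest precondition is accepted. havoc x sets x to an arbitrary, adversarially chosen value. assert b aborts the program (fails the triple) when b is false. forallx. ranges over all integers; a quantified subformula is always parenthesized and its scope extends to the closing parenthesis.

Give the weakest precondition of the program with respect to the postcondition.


Working backward. After the program, 3*acc >= -4 must hold.
Before y := 2*w - 1: 3*acc >= -4
Then branch requires ((val < x - 9 and 3*acc != -11) -> 9*val >= -10) and ((not (val < x - 9 and 3*acc != -11)) -> 3*acc >= -4); else branch requires w >= 3*acc + 3*val - 11 and y < x - 3 and (val = w + 2 -> 2*acc + val <= y + 2) and 3*acc >= -4.
Before the if: ((2*x = -5 or 3*x <= 2*w) -> (((val < x - 9 and 3*acc != -11) -> 9*val >= -10) and ((not (val < x - 9 and 3*acc != -11)) -> 3*acc >= -4))) and ((not (2*x = -5 or 3*x <= 2*w)) -> (w >= 3*acc + 3*val - 11 and y < x - 3 and (val = w + 2 -> 2*acc + val <= y + 2) and 3*acc >= -4))
Before x := w + w + 5: ((4*w = -15 or 4*w <= -15) -> (((val < 2*w - 4 and 3*acc != -11) -> 9*val >= -10) and ((not (val < 2*w - 4 and 3*acc != -11)) -> 3*acc >= -4))) and ((not (4*w = -15 or 4*w <= -15)) -> (w >= 3*acc + 3*val - 11 and y < 2*w + 2 and (val = w + 2 -> 2*acc + val <= y + 2) and 3*acc >= -4))
Before havoc w: forall w_1. (((4*w_1 = -15 or 4*w_1 <= -15) -> (((val < 2*w_1 - 4 and 3*acc != -11) -> 9*val >= -10) and ((not (val < 2*w_1 - 4 and 3*acc != -11)) -> 3*acc >= -4))) and ((not (4*w_1 = -15 or 4*w_1 <= -15)) -> (w_1 >= 3*acc + 3*val - 11 and y < 2*w_1 + 2 and (val = w_1 + 2 -> 2*acc + val <= y + 2) and 3*acc >= -4)))
Answer: WP = forall w_1. (((4*w_1 = -15 or 4*w_1 <= -15) -> (((val < 2*w_1 - 4 and 3*acc != -11) -> 9*val >= -10) and ((not (val < 2*w_1 - 4 and 3*acc != -11)) -> 3*acc >= -4))) and ((not (4*w_1 = -15 or 4*w_1 <= -15)) -> (w_1 >= 3*acc + 3*val - 11 and y < 2*w_1 + 2 and (val = w_1 + 2 -> 2*acc + val <= y + 2) and 3*acc >= -4)))


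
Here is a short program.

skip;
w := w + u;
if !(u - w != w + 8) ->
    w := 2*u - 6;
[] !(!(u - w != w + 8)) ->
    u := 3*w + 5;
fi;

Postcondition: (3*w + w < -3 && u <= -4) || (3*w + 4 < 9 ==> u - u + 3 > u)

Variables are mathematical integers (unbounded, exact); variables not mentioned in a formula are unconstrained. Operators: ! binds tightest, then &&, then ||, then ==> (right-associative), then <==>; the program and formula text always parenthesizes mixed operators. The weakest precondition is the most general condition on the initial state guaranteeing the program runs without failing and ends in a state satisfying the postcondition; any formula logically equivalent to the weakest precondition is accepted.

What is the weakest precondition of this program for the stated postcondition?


Working backward. After the program, the postcondition (3*w + w < -3 && u <= -4) || (3*w + 4 < 9 ==> u - u + 3 > u) must hold; in canonical form it is (4*w < -3 && u <= -4) || (3*w < 5 ==> u < 3).
Then branch requires (8*u < 21 && u <= -4) || (6*u < 23 ==> u < 3); else branch requires (4*w < -3 && 3*w <= -9) || (3*w < 5 ==> 3*w < -2).
Before the if: ((!(u != 2*w + 8)) ==> ((8*u < 21 && u <= -4) || (6*u < 23 ==> u < 3))) && (u != 2*w + 8 ==> ((4*w < -3 && 3*w <= -9) || (3*w < 5 ==> 3*w < -2)))
Before w := w + u: ((!(u + 2*w != -8)) ==> ((8*u < 21 && u <= -4) || (6*u < 23 ==> u < 3))) && (u + 2*w != -8 ==> ((4*u + 4*w < -3 && 3*u + 3*w <= -9) || (3*u + 3*w < 5 ==> 3*u + 3*w < -2)))
Before skip: ((!(u + 2*w != -8)) ==> ((8*u < 21 && u <= -4) || (6*u < 23 ==> u < 3))) && (u + 2*w != -8 ==> ((4*u + 4*w < -3 && 3*u + 3*w <= -9) || (3*u + 3*w < 5 ==> 3*u + 3*w < -2)))
Answer: WP = ((!(u + 2*w != -8)) ==> ((8*u < 21 && u <= -4) || (6*u < 23 ==> u < 3))) && (u + 2*w != -8 ==> ((4*u + 4*w < -3 && 3*u + 3*w <= -9) || (3*u + 3*w < 5 ==> 3*u + 3*w < -2)))


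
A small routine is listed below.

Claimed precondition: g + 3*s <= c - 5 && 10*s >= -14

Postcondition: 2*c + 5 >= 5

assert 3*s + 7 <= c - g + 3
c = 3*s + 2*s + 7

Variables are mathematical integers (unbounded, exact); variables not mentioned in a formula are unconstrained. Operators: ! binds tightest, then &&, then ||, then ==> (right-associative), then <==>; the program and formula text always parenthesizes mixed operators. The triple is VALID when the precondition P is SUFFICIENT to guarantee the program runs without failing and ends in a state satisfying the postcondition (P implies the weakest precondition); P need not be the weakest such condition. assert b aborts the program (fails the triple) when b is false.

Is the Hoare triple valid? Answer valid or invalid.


Working backward. After the program, the postcondition 2*c + 5 >= 5 must hold; in canonical form it is 2*c >= 0.
Before c := 3*s + 2*s + 7: 10*s >= -14
Before assert 3*s + 7 <= c - g + 3: g + 3*s <= c - 4 && 10*s >= -14
The weakest precondition is g + 3*s <= c - 4 && 10*s >= -14.
Check whether g + 3*s <= c - 5 && 10*s >= -14 implies it.
Every state satisfying the precondition satisfies the weakest precondition: the implication holds.
Answer: valid


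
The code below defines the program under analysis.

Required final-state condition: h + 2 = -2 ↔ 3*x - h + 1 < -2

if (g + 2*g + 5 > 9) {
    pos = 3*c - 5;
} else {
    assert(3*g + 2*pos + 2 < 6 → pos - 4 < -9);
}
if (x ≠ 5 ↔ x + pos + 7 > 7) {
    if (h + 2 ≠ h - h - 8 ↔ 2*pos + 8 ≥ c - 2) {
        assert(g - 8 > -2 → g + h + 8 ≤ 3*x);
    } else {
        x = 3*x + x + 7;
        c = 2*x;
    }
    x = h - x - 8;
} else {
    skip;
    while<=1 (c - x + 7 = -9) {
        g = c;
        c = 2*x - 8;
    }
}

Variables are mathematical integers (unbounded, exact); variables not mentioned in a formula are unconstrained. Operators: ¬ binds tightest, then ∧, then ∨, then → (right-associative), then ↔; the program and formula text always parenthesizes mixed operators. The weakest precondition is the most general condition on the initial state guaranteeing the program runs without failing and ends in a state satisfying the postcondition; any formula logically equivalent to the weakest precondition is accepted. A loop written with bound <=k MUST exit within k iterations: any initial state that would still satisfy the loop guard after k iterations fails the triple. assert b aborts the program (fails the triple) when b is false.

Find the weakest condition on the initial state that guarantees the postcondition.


Working backward. After the program, the postcondition h + 2 = -2 ↔ 3*x - h + 1 < -2 must hold; in canonical form it is h = -4 ↔ 3*x < h - 3.
Then branch requires ((h ≠ -10 ↔ 2*pos ≥ c - 10) → ((g > 6 → g + h ≤ 3*x - 8) ∧ (h = -4 ↔ 2*h < 3*x + 21))) ∧ ((¬(h ≠ -10 ↔ 2*pos ≥ c - 10)) → (h = -4 ↔ 2*h < 12*x + 42)); else branch requires (c = x - 16 → ((¬(x = -8)) ∧ (h = -4 ↔ 3*x < h - 3))) ∧ ((¬(c = x - 16)) → (h = -4 ↔ 3*x < h - 3)).
Before the if: ((x ≠ 5 ↔ pos + x > 0) → (((h ≠ -10 ↔ 2*pos ≥ c - 10) → ((g > 6 → g + h ≤ 3*x - 8) ∧ (h = -4 ↔ 2*h < 3*x + 21))) ∧ ((¬(h ≠ -10 ↔ 2*pos ≥ c - 10)) → (h = -4 ↔ 2*h < 12*x + 42)))) ∧ ((¬(x ≠ 5 ↔ pos + x > 0)) → ((c = x - 16 → ((¬(x = -8)) ∧ (h = -4 ↔ 3*x < h - 3))) ∧ ((¬(c = x - 16)) → (h = -4 ↔ 3*x < h - 3))))
Then branch requires ((x ≠ 5 ↔ 3*c + x > 5) → (((h ≠ -10 ↔ 5*c ≥ 0) → ((g > 6 → g + h ≤ 3*x - 8) ∧ (h = -4 ↔ 2*h < 3*x + 21))) ∧ ((¬(h ≠ -10 ↔ 5*c ≥ 0)) → (h = -4 ↔ 2*h < 12*x + 42)))) ∧ ((¬(x ≠ 5 ↔ 3*c + x > 5)) → ((c = x - 16 → ((¬(x = -8)) ∧ (h = -4 ↔ 3*x < h - 3))) ∧ ((¬(c = x - 16)) → (h = -4 ↔ 3*x < h - 3)))); else branch requires (3*g + 2*pos < 4 → pos < -5) ∧ ((x ≠ 5 ↔ pos + x > 0) → (((h ≠ -10 ↔ 2*pos ≥ c - 10) → ((g > 6 → g + h ≤ 3*x - 8) ∧ (h = -4 ↔ 2*h < 3*x + 21))) ∧ ((¬(h ≠ -10 ↔ 2*pos ≥ c - 10)) → (h = -4 ↔ 2*h < 12*x + 42)))) ∧ ((¬(x ≠ 5 ↔ pos + x > 0)) → ((c = x - 16 → ((¬(x = -8)) ∧ (h = -4 ↔ 3*x < h - 3))) ∧ ((¬(c = x - 16)) → (h = -4 ↔ 3*x < h - 3)))).
Before the if: (3*g > 4 → (((x ≠ 5 ↔ 3*c + x > 5) → (((h ≠ -10 ↔ 5*c ≥ 0) → ((g > 6 → g + h ≤ 3*x - 8) ∧ (h = -4 ↔ 2*h < 3*x + 21))) ∧ ((¬(h ≠ -10 ↔ 5*c ≥ 0)) → (h = -4 ↔ 2*h < 12*x + 42)))) ∧ ((¬(x ≠ 5 ↔ 3*c + x > 5)) → ((c = x - 16 → ((¬(x = -8)) ∧ (h = -4 ↔ 3*x < h - 3))) ∧ ((¬(c = x - 16)) → (h = -4 ↔ 3*x < h - 3)))))) ∧ ((¬(3*g > 4)) → ((3*g + 2*pos < 4 → pos < -5) ∧ ((x ≠ 5 ↔ pos + x > 0) → (((h ≠ -10 ↔ 2*pos ≥ c - 10) → ((g > 6 → g + h ≤ 3*x - 8) ∧ (h = -4 ↔ 2*h < 3*x + 21))) ∧ ((¬(h ≠ -10 ↔ 2*pos ≥ c - 10)) → (h = -4 ↔ 2*h < 12*x + 42)))) ∧ ((¬(x ≠ 5 ↔ pos + x > 0)) → ((c = x - 16 → ((¬(x = -8)) ∧ (h = -4 ↔ 3*x < h - 3))) ∧ ((¬(c = x - 16)) → (h = -4 ↔ 3*x < h - 3))))))
Answer: WP = (3*g > 4 → (((x ≠ 5 ↔ 3*c + x > 5) → (((h ≠ -10 ↔ 5*c ≥ 0) → ((g > 6 → g + h ≤ 3*x - 8) ∧ (h = -4 ↔ 2*h < 3*x + 21))) ∧ ((¬(h ≠ -10 ↔ 5*c ≥ 0)) → (h = -4 ↔ 2*h < 12*x + 42)))) ∧ ((¬(x ≠ 5 ↔ 3*c + x > 5)) → ((c = x - 16 → ((¬(x = -8)) ∧ (h = -4 ↔ 3*x < h - 3))) ∧ ((¬(c = x - 16)) → (h = -4 ↔ 3*x < h - 3)))))) ∧ ((¬(3*g > 4)) → ((3*g + 2*pos < 4 → pos < -5) ∧ ((x ≠ 5 ↔ pos + x > 0) → (((h ≠ -10 ↔ 2*pos ≥ c - 10) → ((g > 6 → g + h ≤ 3*x - 8) ∧ (h = -4 ↔ 2*h < 3*x + 21))) ∧ ((¬(h ≠ -10 ↔ 2*pos ≥ c - 10)) → (h = -4 ↔ 2*h < 12*x + 42)))) ∧ ((¬(x ≠ 5 ↔ pos + x > 0)) → ((c = x - 16 → ((¬(x = -8)) ∧ (h = -4 ↔ 3*x < h - 3))) ∧ ((¬(c = x - 16)) → (h = -4 ↔ 3*x < h - 3))))))
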